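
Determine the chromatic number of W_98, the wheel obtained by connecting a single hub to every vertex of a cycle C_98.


W_98 consists of the cycle C_98 together with a hub vertex adjacent to every cycle vertex.
The cycle C_98 needs 2 colors (even cycle -> 2).
The hub is adjacent to every cycle vertex, so it must receive a new color distinct from all of them.
Chromatic number = 2 + 1 = 3.

3


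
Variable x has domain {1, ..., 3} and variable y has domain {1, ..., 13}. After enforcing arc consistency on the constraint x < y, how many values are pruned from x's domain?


For the constraint x < y, x needs a supporting value in y's domain.
x can be at most 12 (one less than y's maximum).
Valid x values from domain: 3 out of 3.
Pruned = 3 - 3 = 0.

0


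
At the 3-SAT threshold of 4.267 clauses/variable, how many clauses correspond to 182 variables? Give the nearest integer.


The 3-SAT phase transition occurs at approximately 4.267 clauses per variable.
m = 4.267 * 182 = 776.594.
Rounded to nearest integer: 777.

777


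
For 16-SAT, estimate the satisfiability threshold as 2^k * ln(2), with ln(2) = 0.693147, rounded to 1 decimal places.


Using the asymptotic formula: threshold ~ 2^k * ln(2).
2^16 = 65536.
65536 * 0.693147 = 45426.1.

45426.1


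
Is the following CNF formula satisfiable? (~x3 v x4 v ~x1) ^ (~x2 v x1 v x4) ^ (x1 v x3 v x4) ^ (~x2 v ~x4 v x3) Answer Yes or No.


Check all 16 possible truth assignments.
Number of satisfying assignments found: 9.
The formula is satisfiable.

Yes


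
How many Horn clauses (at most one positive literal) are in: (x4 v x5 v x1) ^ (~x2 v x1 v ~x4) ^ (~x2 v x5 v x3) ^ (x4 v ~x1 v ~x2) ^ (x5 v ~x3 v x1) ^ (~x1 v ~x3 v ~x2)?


A Horn clause has at most one positive literal.
Clause 1: 3 positive lit(s) -> not Horn
Clause 2: 1 positive lit(s) -> Horn
Clause 3: 2 positive lit(s) -> not Horn
Clause 4: 1 positive lit(s) -> Horn
Clause 5: 2 positive lit(s) -> not Horn
Clause 6: 0 positive lit(s) -> Horn
Total Horn clauses = 3.

3


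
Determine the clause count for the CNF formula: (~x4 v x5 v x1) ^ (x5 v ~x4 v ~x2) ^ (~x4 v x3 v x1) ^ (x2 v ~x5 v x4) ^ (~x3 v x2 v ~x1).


Each group enclosed in parentheses joined by ^ is one clause.
Counting the conjuncts: 5 clauses.

5


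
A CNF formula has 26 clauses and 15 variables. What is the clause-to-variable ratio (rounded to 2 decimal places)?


Clause-to-variable ratio = clauses / variables.
26 / 15 = 1.73.

1.73


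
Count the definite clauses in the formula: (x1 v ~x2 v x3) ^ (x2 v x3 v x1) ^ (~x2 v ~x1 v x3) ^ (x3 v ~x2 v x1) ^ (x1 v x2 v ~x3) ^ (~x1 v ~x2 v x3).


A definite clause has exactly one positive literal.
Clause 1: 2 positive -> not definite
Clause 2: 3 positive -> not definite
Clause 3: 1 positive -> definite
Clause 4: 2 positive -> not definite
Clause 5: 2 positive -> not definite
Clause 6: 1 positive -> definite
Definite clause count = 2.

2


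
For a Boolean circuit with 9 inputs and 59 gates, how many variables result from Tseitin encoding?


The Tseitin transformation introduces one auxiliary variable per gate.
Total variables = inputs + gates = 9 + 59 = 68.

68


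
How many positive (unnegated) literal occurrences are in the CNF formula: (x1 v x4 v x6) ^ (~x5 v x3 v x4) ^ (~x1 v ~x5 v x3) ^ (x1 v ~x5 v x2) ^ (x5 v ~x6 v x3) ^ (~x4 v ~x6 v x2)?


Scan each clause for unnegated literals.
Clause 1: 3 positive; Clause 2: 2 positive; Clause 3: 1 positive; Clause 4: 2 positive; Clause 5: 2 positive; Clause 6: 1 positive.
Total positive literal occurrences = 11.

11


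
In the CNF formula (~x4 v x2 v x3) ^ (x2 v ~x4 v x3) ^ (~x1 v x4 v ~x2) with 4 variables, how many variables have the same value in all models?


Find all satisfying assignments: 12 model(s).
Check which variables have the same value in every model.
No variable is fixed across all models.
Backbone size = 0.

0


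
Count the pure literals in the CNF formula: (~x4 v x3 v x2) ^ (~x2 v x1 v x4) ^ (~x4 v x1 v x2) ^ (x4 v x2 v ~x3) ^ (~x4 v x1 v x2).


A pure literal appears in only one polarity across all clauses.
Pure literals: x1 (positive only).
Count = 1.

1


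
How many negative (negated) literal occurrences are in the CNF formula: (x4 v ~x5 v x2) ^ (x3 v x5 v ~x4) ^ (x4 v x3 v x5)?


Scan each clause for negated literals.
Clause 1: 1 negative; Clause 2: 1 negative; Clause 3: 0 negative.
Total negative literal occurrences = 2.

2


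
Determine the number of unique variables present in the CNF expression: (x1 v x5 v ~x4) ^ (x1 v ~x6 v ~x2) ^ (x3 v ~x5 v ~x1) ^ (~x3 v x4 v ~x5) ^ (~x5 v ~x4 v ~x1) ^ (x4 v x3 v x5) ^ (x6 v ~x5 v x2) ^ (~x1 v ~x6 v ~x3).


Identify each distinct variable in the formula.
Variables found: x1, x2, x3, x4, x5, x6.
Total distinct variables = 6.

6


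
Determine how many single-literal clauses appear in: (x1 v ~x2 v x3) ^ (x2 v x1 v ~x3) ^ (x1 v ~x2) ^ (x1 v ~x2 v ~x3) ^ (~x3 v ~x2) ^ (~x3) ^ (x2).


A unit clause contains exactly one literal.
Unit clauses found: (~x3), (x2).
Count = 2.

2


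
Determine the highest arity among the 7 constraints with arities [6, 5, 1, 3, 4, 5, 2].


The arities are: 6, 5, 1, 3, 4, 5, 2.
Scan for the maximum value.
Maximum arity = 6.

6


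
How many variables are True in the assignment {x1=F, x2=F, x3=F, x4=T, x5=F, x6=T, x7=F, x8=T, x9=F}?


The weight is the number of variables assigned True.
True variables: x4, x6, x8.
Weight = 3.

3


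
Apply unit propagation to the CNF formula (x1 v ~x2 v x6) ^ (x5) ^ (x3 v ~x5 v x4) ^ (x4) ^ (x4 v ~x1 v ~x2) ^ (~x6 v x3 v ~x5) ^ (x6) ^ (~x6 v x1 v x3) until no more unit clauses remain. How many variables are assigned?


Unit propagation repeatedly assigns the literal in any unit clause, then simplifies.
Assignments in order: x5 = T, x4 = T, x6 = T, x3 = T.
No further unit clauses remain.
Total variables assigned = 4.

4


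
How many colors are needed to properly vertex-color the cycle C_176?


A cycle on an even number of vertices is bipartite: alternate two colors around the cycle.
Since 176 is even, two colors suffice, and at least two are needed because the graph has edges.
Chromatic number = 2.

2


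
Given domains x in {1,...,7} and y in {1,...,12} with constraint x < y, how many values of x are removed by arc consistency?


For the constraint x < y, x needs a supporting value in y's domain.
x can be at most 11 (one less than y's maximum).
Valid x values from domain: 7 out of 7.
Pruned = 7 - 7 = 0.

0


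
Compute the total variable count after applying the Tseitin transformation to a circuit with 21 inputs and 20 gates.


The Tseitin transformation introduces one auxiliary variable per gate.
Total variables = inputs + gates = 21 + 20 = 41.

41


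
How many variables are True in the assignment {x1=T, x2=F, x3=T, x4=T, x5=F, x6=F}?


The weight is the number of variables assigned True.
True variables: x1, x3, x4.
Weight = 3.

3


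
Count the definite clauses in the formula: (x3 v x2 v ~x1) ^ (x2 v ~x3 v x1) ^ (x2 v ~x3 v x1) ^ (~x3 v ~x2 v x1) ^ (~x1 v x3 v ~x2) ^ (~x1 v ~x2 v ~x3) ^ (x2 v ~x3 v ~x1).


A definite clause has exactly one positive literal.
Clause 1: 2 positive -> not definite
Clause 2: 2 positive -> not definite
Clause 3: 2 positive -> not definite
Clause 4: 1 positive -> definite
Clause 5: 1 positive -> definite
Clause 6: 0 positive -> not definite
Clause 7: 1 positive -> definite
Definite clause count = 3.

3


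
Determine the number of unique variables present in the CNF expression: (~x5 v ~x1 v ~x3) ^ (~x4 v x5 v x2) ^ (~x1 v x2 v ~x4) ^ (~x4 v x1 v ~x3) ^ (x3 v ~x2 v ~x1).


Identify each distinct variable in the formula.
Variables found: x1, x2, x3, x4, x5.
Total distinct variables = 5.

5


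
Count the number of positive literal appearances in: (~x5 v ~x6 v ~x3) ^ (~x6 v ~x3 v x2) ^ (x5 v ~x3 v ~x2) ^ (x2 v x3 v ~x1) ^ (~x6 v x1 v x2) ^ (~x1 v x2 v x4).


Scan each clause for unnegated literals.
Clause 1: 0 positive; Clause 2: 1 positive; Clause 3: 1 positive; Clause 4: 2 positive; Clause 5: 2 positive; Clause 6: 2 positive.
Total positive literal occurrences = 8.

8


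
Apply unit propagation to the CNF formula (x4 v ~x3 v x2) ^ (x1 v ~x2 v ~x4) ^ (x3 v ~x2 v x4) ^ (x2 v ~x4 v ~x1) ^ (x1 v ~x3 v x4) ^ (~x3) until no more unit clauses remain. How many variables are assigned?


Unit propagation repeatedly assigns the literal in any unit clause, then simplifies.
Assignments in order: x3 = F.
No further unit clauses remain.
Total variables assigned = 1.

1


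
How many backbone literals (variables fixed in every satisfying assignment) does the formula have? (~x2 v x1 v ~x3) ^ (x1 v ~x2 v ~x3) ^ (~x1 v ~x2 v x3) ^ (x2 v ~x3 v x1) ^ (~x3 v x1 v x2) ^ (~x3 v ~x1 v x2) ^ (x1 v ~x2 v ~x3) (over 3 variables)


Find all satisfying assignments: 4 model(s).
Check which variables have the same value in every model.
No variable is fixed across all models.
Backbone size = 0.

0


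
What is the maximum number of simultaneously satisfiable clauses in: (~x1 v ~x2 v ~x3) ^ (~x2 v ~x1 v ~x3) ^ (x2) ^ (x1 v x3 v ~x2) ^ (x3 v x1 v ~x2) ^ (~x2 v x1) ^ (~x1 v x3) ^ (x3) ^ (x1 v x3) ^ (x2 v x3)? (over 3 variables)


Enumerate all 8 truth assignments.
For each, count how many of the 10 clauses are satisfied.
The formula is not fully satisfiable, so the maximum is below 10.
Maximum simultaneously satisfiable clauses = 9.

9


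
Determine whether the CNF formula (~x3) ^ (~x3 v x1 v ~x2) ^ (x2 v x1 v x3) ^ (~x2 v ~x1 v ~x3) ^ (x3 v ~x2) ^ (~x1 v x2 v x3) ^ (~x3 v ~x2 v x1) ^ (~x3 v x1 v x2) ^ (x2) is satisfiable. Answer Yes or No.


Check all 8 possible truth assignments.
Number of satisfying assignments found: 0.
The formula is unsatisfiable.

No


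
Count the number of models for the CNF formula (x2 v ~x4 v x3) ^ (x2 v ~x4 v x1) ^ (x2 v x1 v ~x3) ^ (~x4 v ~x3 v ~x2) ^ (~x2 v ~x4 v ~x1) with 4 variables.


Enumerate all 16 truth assignments over 4 variables.
Test each against every clause.
Satisfying assignments found: 9.

9


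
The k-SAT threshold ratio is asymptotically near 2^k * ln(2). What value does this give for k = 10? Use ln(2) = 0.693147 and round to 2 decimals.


Using the asymptotic formula: threshold ~ 2^k * ln(2).
2^10 = 1024.
1024 * 0.693147 = 709.78.

709.78


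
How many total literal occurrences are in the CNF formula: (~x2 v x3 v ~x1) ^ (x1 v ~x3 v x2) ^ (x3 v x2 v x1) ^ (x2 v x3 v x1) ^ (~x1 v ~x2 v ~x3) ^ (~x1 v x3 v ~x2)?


Clause lengths: 3, 3, 3, 3, 3, 3.
Sum = 3 + 3 + 3 + 3 + 3 + 3 = 18.

18


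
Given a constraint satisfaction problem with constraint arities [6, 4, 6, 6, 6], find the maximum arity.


The arities are: 6, 4, 6, 6, 6.
Scan for the maximum value.
Maximum arity = 6.

6


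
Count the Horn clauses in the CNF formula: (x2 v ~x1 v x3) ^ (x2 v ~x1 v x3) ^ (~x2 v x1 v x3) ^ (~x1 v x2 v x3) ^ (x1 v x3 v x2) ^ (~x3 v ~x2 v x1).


A Horn clause has at most one positive literal.
Clause 1: 2 positive lit(s) -> not Horn
Clause 2: 2 positive lit(s) -> not Horn
Clause 3: 2 positive lit(s) -> not Horn
Clause 4: 2 positive lit(s) -> not Horn
Clause 5: 3 positive lit(s) -> not Horn
Clause 6: 1 positive lit(s) -> Horn
Total Horn clauses = 1.

1


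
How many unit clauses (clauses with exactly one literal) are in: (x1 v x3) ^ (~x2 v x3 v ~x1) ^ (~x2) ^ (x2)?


A unit clause contains exactly one literal.
Unit clauses found: (~x2), (x2).
Count = 2.

2


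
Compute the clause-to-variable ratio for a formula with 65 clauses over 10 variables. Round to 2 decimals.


Clause-to-variable ratio = clauses / variables.
65 / 10 = 6.5.

6.5


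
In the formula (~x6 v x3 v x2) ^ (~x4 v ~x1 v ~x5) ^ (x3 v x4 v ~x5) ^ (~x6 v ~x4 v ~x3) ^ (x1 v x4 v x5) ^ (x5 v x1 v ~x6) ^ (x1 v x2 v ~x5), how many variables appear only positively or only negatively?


A pure literal appears in only one polarity across all clauses.
Pure literals: x2 (positive only), x6 (negative only).
Count = 2.

2


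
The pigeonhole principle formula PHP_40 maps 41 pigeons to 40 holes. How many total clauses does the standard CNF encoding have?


The PHP encoding has two parts:
1) At-least-one-hole clauses: 41 (one per pigeon, each with 40 literals).
2) At-most-one-pigeon-per-hole clauses: 40 holes * C(41,2) = 40 * 820 = 32800.
Total clauses = 41 + 32800 = 32841.

32841


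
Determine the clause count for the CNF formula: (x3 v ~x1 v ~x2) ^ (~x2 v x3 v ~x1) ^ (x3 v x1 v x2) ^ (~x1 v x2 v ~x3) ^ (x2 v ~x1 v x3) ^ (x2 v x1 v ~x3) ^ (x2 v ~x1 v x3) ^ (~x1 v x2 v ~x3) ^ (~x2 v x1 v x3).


Each group enclosed in parentheses joined by ^ is one clause.
Counting the conjuncts: 9 clauses.

9


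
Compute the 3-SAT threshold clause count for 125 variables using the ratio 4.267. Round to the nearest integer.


The 3-SAT phase transition occurs at approximately 4.267 clauses per variable.
m = 4.267 * 125 = 533.375.
Rounded to nearest integer: 533.

533


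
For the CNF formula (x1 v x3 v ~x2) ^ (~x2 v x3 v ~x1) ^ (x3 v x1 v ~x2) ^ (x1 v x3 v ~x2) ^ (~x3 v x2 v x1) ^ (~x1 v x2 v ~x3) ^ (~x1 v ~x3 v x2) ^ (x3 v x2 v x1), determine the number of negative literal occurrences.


Scan each clause for negated literals.
Clause 1: 1 negative; Clause 2: 2 negative; Clause 3: 1 negative; Clause 4: 1 negative; Clause 5: 1 negative; Clause 6: 2 negative; Clause 7: 2 negative; Clause 8: 0 negative.
Total negative literal occurrences = 10.

10


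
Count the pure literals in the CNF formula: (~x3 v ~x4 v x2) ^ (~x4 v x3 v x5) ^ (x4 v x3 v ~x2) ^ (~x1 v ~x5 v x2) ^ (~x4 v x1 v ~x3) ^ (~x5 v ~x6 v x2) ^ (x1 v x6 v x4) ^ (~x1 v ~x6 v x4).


A pure literal appears in only one polarity across all clauses.
No pure literals found.
Count = 0.

0


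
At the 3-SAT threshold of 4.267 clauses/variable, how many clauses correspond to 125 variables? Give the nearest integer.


The 3-SAT phase transition occurs at approximately 4.267 clauses per variable.
m = 4.267 * 125 = 533.375.
Rounded to nearest integer: 533.

533


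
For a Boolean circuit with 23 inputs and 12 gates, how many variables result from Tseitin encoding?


The Tseitin transformation introduces one auxiliary variable per gate.
Total variables = inputs + gates = 23 + 12 = 35.

35


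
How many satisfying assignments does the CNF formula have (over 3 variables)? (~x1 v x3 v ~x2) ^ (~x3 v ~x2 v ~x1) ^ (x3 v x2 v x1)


Enumerate all 8 truth assignments over 3 variables.
Test each against every clause.
Satisfying assignments found: 5.

5


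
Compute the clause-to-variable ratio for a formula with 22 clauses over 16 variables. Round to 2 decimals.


Clause-to-variable ratio = clauses / variables.
22 / 16 = 1.38.

1.38


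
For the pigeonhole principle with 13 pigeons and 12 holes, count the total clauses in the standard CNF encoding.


The PHP encoding has two parts:
1) At-least-one-hole clauses: 13 (one per pigeon, each with 12 literals).
2) At-most-one-pigeon-per-hole clauses: 12 holes * C(13,2) = 12 * 78 = 936.
Total clauses = 13 + 936 = 949.

949


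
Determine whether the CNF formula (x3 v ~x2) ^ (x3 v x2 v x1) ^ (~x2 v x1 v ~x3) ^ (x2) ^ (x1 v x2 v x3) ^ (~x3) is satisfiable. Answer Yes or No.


Check all 8 possible truth assignments.
Number of satisfying assignments found: 0.
The formula is unsatisfiable.

No


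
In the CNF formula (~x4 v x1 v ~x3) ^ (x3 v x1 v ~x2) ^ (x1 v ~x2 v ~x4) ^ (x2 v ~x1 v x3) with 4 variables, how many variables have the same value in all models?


Find all satisfying assignments: 10 model(s).
Check which variables have the same value in every model.
No variable is fixed across all models.
Backbone size = 0.

0


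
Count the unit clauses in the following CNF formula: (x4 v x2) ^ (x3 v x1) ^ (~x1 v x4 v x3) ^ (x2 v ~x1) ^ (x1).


A unit clause contains exactly one literal.
Unit clauses found: (x1).
Count = 1.

1


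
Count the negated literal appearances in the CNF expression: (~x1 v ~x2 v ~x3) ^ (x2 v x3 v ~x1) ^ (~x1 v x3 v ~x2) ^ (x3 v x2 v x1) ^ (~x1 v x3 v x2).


Scan each clause for negated literals.
Clause 1: 3 negative; Clause 2: 1 negative; Clause 3: 2 negative; Clause 4: 0 negative; Clause 5: 1 negative.
Total negative literal occurrences = 7.

7


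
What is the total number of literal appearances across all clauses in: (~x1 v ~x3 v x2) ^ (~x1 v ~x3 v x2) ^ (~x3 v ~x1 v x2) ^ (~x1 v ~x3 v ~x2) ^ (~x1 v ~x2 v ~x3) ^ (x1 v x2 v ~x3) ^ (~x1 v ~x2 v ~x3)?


Clause lengths: 3, 3, 3, 3, 3, 3, 3.
Sum = 3 + 3 + 3 + 3 + 3 + 3 + 3 = 21.

21


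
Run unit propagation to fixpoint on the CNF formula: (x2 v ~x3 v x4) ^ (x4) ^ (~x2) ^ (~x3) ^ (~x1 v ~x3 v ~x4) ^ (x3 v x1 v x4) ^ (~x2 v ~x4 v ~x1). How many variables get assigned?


Unit propagation repeatedly assigns the literal in any unit clause, then simplifies.
Assignments in order: x4 = T, x2 = F, x3 = F.
No further unit clauses remain.
Total variables assigned = 3.

3


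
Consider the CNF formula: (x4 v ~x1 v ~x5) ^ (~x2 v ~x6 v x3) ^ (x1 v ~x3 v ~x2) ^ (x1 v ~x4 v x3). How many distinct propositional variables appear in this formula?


Identify each distinct variable in the formula.
Variables found: x1, x2, x3, x4, x5, x6.
Total distinct variables = 6.

6


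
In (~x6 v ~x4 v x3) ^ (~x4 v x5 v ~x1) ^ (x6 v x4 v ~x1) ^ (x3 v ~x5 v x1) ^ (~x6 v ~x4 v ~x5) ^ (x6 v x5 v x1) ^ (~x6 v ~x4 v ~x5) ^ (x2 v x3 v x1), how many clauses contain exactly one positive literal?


A definite clause has exactly one positive literal.
Clause 1: 1 positive -> definite
Clause 2: 1 positive -> definite
Clause 3: 2 positive -> not definite
Clause 4: 2 positive -> not definite
Clause 5: 0 positive -> not definite
Clause 6: 3 positive -> not definite
Clause 7: 0 positive -> not definite
Clause 8: 3 positive -> not definite
Definite clause count = 2.

2


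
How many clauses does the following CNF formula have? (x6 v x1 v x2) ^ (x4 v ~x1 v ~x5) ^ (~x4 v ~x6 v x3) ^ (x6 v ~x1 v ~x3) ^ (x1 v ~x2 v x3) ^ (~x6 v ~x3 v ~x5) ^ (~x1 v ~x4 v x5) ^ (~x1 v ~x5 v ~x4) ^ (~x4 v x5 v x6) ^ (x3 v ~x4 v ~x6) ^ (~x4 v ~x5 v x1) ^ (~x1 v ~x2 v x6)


Each group enclosed in parentheses joined by ^ is one clause.
Counting the conjuncts: 12 clauses.

12


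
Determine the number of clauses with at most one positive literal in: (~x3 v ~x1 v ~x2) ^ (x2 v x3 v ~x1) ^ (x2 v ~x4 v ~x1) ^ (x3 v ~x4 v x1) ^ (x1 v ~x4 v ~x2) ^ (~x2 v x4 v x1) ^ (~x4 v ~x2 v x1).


A Horn clause has at most one positive literal.
Clause 1: 0 positive lit(s) -> Horn
Clause 2: 2 positive lit(s) -> not Horn
Clause 3: 1 positive lit(s) -> Horn
Clause 4: 2 positive lit(s) -> not Horn
Clause 5: 1 positive lit(s) -> Horn
Clause 6: 2 positive lit(s) -> not Horn
Clause 7: 1 positive lit(s) -> Horn
Total Horn clauses = 4.

4


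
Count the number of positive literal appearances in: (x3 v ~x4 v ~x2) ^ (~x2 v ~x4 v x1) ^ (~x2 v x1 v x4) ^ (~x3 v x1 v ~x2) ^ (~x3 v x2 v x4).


Scan each clause for unnegated literals.
Clause 1: 1 positive; Clause 2: 1 positive; Clause 3: 2 positive; Clause 4: 1 positive; Clause 5: 2 positive.
Total positive literal occurrences = 7.

7


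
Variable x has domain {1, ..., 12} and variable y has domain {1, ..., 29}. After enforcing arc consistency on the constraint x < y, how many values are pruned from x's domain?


For the constraint x < y, x needs a supporting value in y's domain.
x can be at most 28 (one less than y's maximum).
Valid x values from domain: 12 out of 12.
Pruned = 12 - 12 = 0.

0


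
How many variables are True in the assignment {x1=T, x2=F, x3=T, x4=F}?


The weight is the number of variables assigned True.
True variables: x1, x3.
Weight = 2.

2


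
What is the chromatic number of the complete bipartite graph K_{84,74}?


K_{84,74} is bipartite by definition: the two parts are independent sets, with every edge crossing between them.
Color all vertices in one part with color 1 and all vertices in the other part with color 2.
Since the graph has at least one edge, one color does not suffice.
Chromatic number = 2.

2


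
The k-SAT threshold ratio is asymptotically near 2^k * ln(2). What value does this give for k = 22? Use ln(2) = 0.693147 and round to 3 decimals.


Using the asymptotic formula: threshold ~ 2^k * ln(2).
2^22 = 4194304.
4194304 * 0.693147 = 2907269.235.

2907269.235


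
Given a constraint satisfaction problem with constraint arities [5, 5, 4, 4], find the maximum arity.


The arities are: 5, 5, 4, 4.
Scan for the maximum value.
Maximum arity = 5.

5


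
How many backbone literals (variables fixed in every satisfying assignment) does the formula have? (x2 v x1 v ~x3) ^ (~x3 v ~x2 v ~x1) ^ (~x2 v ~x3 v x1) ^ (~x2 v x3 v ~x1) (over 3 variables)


Find all satisfying assignments: 4 model(s).
Check which variables have the same value in every model.
No variable is fixed across all models.
Backbone size = 0.

0


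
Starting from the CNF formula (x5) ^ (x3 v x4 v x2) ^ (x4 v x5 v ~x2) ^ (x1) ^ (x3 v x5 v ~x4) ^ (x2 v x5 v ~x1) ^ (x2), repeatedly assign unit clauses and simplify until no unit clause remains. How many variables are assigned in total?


Unit propagation repeatedly assigns the literal in any unit clause, then simplifies.
Assignments in order: x5 = T, x1 = T, x2 = T.
No further unit clauses remain.
Total variables assigned = 3.

3


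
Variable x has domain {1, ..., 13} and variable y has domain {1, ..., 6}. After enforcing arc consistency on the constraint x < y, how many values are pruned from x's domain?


For the constraint x < y, x needs a supporting value in y's domain.
x can be at most 5 (one less than y's maximum).
Valid x values from domain: 5 out of 13.
Pruned = 13 - 5 = 8.

8


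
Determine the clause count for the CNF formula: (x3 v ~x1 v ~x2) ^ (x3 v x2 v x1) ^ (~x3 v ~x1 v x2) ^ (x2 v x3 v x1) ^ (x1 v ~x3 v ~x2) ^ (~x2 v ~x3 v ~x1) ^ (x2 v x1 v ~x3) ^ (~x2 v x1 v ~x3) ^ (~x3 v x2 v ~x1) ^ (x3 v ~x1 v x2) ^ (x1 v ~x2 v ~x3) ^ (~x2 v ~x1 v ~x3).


Each group enclosed in parentheses joined by ^ is one clause.
Counting the conjuncts: 12 clauses.

12


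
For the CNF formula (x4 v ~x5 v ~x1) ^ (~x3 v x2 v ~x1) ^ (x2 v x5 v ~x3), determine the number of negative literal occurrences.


Scan each clause for negated literals.
Clause 1: 2 negative; Clause 2: 2 negative; Clause 3: 1 negative.
Total negative literal occurrences = 5.

5


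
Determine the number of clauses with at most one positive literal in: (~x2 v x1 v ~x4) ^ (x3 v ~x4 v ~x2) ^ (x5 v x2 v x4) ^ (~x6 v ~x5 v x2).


A Horn clause has at most one positive literal.
Clause 1: 1 positive lit(s) -> Horn
Clause 2: 1 positive lit(s) -> Horn
Clause 3: 3 positive lit(s) -> not Horn
Clause 4: 1 positive lit(s) -> Horn
Total Horn clauses = 3.

3


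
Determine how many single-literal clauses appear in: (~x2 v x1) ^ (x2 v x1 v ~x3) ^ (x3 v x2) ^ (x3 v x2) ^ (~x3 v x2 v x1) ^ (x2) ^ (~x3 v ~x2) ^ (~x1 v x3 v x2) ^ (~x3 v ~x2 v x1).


A unit clause contains exactly one literal.
Unit clauses found: (x2).
Count = 1.

1


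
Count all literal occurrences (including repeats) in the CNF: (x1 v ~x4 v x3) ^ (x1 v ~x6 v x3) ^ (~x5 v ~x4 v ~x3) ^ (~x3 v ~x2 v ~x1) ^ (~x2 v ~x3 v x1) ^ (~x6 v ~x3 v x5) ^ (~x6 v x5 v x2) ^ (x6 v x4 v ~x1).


Clause lengths: 3, 3, 3, 3, 3, 3, 3, 3.
Sum = 3 + 3 + 3 + 3 + 3 + 3 + 3 + 3 = 24.

24


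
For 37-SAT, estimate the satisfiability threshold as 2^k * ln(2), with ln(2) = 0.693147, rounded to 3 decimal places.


Using the asymptotic formula: threshold ~ 2^k * ln(2).
2^37 = 137438953472.
137438953472 * 0.693147 = 95265398282.256.

95265398282.256


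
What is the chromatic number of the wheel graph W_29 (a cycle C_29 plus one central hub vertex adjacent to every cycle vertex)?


W_29 consists of the cycle C_29 together with a hub vertex adjacent to every cycle vertex.
The cycle C_29 needs 3 colors (odd cycle -> 3).
The hub is adjacent to every cycle vertex, so it must receive a new color distinct from all of them.
Chromatic number = 3 + 1 = 4.

4


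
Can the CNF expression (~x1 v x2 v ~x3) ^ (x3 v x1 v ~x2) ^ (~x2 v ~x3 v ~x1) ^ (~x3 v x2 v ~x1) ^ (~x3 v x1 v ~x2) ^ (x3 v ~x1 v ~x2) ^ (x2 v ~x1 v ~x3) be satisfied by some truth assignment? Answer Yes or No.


Check all 8 possible truth assignments.
Number of satisfying assignments found: 3.
The formula is satisfiable.

Yes


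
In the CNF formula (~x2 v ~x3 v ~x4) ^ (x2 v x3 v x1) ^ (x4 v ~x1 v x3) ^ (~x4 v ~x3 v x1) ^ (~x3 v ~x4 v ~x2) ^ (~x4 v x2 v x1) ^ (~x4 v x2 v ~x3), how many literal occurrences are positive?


Scan each clause for unnegated literals.
Clause 1: 0 positive; Clause 2: 3 positive; Clause 3: 2 positive; Clause 4: 1 positive; Clause 5: 0 positive; Clause 6: 2 positive; Clause 7: 1 positive.
Total positive literal occurrences = 9.

9


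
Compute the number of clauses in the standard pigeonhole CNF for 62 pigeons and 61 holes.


The PHP encoding has two parts:
1) At-least-one-hole clauses: 62 (one per pigeon, each with 61 literals).
2) At-most-one-pigeon-per-hole clauses: 61 holes * C(62,2) = 61 * 1891 = 115351.
Total clauses = 62 + 115351 = 115413.

115413


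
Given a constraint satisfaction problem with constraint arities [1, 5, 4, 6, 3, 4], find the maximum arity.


The arities are: 1, 5, 4, 6, 3, 4.
Scan for the maximum value.
Maximum arity = 6.

6


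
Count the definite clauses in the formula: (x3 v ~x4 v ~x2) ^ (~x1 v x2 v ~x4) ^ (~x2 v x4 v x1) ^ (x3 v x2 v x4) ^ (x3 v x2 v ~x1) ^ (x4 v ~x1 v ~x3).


A definite clause has exactly one positive literal.
Clause 1: 1 positive -> definite
Clause 2: 1 positive -> definite
Clause 3: 2 positive -> not definite
Clause 4: 3 positive -> not definite
Clause 5: 2 positive -> not definite
Clause 6: 1 positive -> definite
Definite clause count = 3.

3


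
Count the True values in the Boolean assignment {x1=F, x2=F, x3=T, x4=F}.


The weight is the number of variables assigned True.
True variables: x3.
Weight = 1.

1


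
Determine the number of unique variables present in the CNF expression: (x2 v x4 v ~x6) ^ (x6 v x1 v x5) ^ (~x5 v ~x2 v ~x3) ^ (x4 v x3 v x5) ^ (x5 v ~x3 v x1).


Identify each distinct variable in the formula.
Variables found: x1, x2, x3, x4, x5, x6.
Total distinct variables = 6.

6


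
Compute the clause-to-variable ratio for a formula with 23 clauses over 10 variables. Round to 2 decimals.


Clause-to-variable ratio = clauses / variables.
23 / 10 = 2.3.

2.3


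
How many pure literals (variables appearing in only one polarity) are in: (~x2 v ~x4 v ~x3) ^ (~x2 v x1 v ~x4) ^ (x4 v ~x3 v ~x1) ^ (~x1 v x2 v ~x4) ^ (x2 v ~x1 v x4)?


A pure literal appears in only one polarity across all clauses.
Pure literals: x3 (negative only).
Count = 1.

1


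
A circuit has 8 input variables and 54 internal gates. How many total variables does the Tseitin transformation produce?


The Tseitin transformation introduces one auxiliary variable per gate.
Total variables = inputs + gates = 8 + 54 = 62.

62


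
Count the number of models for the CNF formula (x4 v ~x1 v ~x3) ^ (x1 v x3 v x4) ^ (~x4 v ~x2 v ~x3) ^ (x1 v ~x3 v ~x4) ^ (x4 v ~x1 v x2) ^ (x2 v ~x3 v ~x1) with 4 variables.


Enumerate all 16 truth assignments over 4 variables.
Test each against every clause.
Satisfying assignments found: 7.

7


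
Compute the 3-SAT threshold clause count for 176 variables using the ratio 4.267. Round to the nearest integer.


The 3-SAT phase transition occurs at approximately 4.267 clauses per variable.
m = 4.267 * 176 = 750.992.
Rounded to nearest integer: 751.

751


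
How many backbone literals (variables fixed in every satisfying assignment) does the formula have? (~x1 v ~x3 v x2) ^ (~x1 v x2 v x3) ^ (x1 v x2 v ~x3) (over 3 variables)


Find all satisfying assignments: 5 model(s).
Check which variables have the same value in every model.
No variable is fixed across all models.
Backbone size = 0.

0


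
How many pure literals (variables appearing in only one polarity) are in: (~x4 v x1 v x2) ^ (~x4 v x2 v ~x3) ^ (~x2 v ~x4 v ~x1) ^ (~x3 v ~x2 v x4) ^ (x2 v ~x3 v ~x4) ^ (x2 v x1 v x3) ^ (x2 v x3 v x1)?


A pure literal appears in only one polarity across all clauses.
No pure literals found.
Count = 0.

0


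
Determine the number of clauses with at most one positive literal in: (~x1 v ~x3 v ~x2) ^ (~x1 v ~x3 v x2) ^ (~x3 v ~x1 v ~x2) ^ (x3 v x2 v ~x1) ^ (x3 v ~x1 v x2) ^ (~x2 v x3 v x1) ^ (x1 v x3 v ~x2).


A Horn clause has at most one positive literal.
Clause 1: 0 positive lit(s) -> Horn
Clause 2: 1 positive lit(s) -> Horn
Clause 3: 0 positive lit(s) -> Horn
Clause 4: 2 positive lit(s) -> not Horn
Clause 5: 2 positive lit(s) -> not Horn
Clause 6: 2 positive lit(s) -> not Horn
Clause 7: 2 positive lit(s) -> not Horn
Total Horn clauses = 3.

3


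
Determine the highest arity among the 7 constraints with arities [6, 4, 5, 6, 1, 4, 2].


The arities are: 6, 4, 5, 6, 1, 4, 2.
Scan for the maximum value.
Maximum arity = 6.

6


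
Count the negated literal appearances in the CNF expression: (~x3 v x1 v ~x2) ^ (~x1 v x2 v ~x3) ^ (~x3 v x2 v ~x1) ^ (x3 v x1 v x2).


Scan each clause for negated literals.
Clause 1: 2 negative; Clause 2: 2 negative; Clause 3: 2 negative; Clause 4: 0 negative.
Total negative literal occurrences = 6.

6


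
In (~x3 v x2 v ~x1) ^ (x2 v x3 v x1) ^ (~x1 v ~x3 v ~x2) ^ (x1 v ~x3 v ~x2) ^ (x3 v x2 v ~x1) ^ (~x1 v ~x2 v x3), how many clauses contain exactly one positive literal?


A definite clause has exactly one positive literal.
Clause 1: 1 positive -> definite
Clause 2: 3 positive -> not definite
Clause 3: 0 positive -> not definite
Clause 4: 1 positive -> definite
Clause 5: 2 positive -> not definite
Clause 6: 1 positive -> definite
Definite clause count = 3.

3


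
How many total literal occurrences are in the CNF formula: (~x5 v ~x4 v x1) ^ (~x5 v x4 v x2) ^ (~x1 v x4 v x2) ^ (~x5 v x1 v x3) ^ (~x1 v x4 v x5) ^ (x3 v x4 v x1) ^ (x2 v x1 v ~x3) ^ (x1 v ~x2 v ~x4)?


Clause lengths: 3, 3, 3, 3, 3, 3, 3, 3.
Sum = 3 + 3 + 3 + 3 + 3 + 3 + 3 + 3 = 24.

24


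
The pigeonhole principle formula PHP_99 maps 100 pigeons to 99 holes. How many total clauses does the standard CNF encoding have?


The PHP encoding has two parts:
1) At-least-one-hole clauses: 100 (one per pigeon, each with 99 literals).
2) At-most-one-pigeon-per-hole clauses: 99 holes * C(100,2) = 99 * 4950 = 490050.
Total clauses = 100 + 490050 = 490150.

490150


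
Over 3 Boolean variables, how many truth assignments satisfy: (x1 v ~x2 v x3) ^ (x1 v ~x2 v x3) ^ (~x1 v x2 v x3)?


Enumerate all 8 truth assignments over 3 variables.
Test each against every clause.
Satisfying assignments found: 6.

6


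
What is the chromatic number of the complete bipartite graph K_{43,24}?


K_{43,24} is bipartite by definition: the two parts are independent sets, with every edge crossing between them.
Color all vertices in one part with color 1 and all vertices in the other part with color 2.
Since the graph has at least one edge, one color does not suffice.
Chromatic number = 2.

2


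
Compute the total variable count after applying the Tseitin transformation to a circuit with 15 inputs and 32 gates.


The Tseitin transformation introduces one auxiliary variable per gate.
Total variables = inputs + gates = 15 + 32 = 47.

47


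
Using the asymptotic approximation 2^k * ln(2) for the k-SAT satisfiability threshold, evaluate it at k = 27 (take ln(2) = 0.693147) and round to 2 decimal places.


Using the asymptotic formula: threshold ~ 2^k * ln(2).
2^27 = 134217728.
134217728 * 0.693147 = 93032615.51.

93032615.51


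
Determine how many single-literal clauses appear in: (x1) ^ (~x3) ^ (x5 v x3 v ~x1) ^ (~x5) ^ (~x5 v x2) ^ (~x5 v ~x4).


A unit clause contains exactly one literal.
Unit clauses found: (x1), (~x3), (~x5).
Count = 3.

3


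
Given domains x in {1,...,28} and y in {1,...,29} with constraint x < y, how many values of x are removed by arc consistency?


For the constraint x < y, x needs a supporting value in y's domain.
x can be at most 28 (one less than y's maximum).
Valid x values from domain: 28 out of 28.
Pruned = 28 - 28 = 0.

0


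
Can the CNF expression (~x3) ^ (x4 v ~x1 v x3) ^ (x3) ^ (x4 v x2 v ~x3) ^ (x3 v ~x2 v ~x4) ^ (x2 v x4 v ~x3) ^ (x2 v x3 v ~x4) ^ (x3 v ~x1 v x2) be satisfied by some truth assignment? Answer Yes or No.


Check all 16 possible truth assignments.
Number of satisfying assignments found: 0.
The formula is unsatisfiable.

No


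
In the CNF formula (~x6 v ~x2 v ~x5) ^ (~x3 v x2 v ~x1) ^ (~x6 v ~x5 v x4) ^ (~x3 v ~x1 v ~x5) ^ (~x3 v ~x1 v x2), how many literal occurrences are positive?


Scan each clause for unnegated literals.
Clause 1: 0 positive; Clause 2: 1 positive; Clause 3: 1 positive; Clause 4: 0 positive; Clause 5: 1 positive.
Total positive literal occurrences = 3.

3


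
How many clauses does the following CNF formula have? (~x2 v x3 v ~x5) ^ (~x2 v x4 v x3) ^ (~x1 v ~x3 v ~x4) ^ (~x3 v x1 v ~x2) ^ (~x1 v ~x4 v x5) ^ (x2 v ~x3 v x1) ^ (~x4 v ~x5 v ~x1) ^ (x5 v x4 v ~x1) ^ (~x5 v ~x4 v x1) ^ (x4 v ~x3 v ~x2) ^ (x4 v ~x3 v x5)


Each group enclosed in parentheses joined by ^ is one clause.
Counting the conjuncts: 11 clauses.

11


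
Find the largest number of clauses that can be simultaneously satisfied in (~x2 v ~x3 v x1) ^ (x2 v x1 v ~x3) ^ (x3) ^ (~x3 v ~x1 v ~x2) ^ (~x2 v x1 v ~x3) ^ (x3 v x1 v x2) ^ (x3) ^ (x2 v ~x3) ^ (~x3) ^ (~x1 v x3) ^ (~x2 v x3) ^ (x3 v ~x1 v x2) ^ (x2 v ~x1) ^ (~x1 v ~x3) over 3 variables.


Enumerate all 8 truth assignments.
For each, count how many of the 14 clauses are satisfied.
The formula is not fully satisfiable, so the maximum is below 14.
Maximum simultaneously satisfiable clauses = 11.

11


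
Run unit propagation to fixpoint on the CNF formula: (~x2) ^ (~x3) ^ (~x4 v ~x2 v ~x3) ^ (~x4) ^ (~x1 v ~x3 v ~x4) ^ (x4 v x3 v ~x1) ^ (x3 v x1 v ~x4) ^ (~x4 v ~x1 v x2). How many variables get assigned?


Unit propagation repeatedly assigns the literal in any unit clause, then simplifies.
Assignments in order: x2 = F, x3 = F, x4 = F, x1 = F.
No further unit clauses remain.
Total variables assigned = 4.

4


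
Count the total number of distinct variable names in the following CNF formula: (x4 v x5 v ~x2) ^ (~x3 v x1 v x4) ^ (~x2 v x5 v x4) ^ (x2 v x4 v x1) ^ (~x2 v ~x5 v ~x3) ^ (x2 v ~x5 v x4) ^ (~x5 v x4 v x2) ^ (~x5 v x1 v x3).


Identify each distinct variable in the formula.
Variables found: x1, x2, x3, x4, x5.
Total distinct variables = 5.

5


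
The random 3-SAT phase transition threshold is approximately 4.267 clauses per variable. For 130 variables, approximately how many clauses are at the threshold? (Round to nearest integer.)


The 3-SAT phase transition occurs at approximately 4.267 clauses per variable.
m = 4.267 * 130 = 554.71.
Rounded to nearest integer: 555.

555


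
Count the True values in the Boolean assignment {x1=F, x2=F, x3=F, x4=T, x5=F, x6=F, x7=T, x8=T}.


The weight is the number of variables assigned True.
True variables: x4, x7, x8.
Weight = 3.

3


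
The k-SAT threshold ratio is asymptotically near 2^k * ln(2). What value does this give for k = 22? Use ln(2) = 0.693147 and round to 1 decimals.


Using the asymptotic formula: threshold ~ 2^k * ln(2).
2^22 = 4194304.
4194304 * 0.693147 = 2907269.2.

2907269.2


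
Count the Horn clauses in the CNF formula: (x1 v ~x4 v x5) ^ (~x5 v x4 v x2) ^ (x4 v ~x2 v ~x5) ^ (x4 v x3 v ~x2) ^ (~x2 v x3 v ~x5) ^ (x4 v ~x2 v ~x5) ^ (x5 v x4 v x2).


A Horn clause has at most one positive literal.
Clause 1: 2 positive lit(s) -> not Horn
Clause 2: 2 positive lit(s) -> not Horn
Clause 3: 1 positive lit(s) -> Horn
Clause 4: 2 positive lit(s) -> not Horn
Clause 5: 1 positive lit(s) -> Horn
Clause 6: 1 positive lit(s) -> Horn
Clause 7: 3 positive lit(s) -> not Horn
Total Horn clauses = 3.

3


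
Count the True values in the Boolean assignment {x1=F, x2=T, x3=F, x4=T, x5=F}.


The weight is the number of variables assigned True.
True variables: x2, x4.
Weight = 2.

2


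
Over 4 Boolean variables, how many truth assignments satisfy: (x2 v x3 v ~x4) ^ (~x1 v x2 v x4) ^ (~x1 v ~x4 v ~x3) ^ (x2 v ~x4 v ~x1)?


Enumerate all 16 truth assignments over 4 variables.
Test each against every clause.
Satisfying assignments found: 10.

10


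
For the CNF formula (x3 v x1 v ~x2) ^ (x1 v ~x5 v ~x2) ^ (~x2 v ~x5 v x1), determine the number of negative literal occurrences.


Scan each clause for negated literals.
Clause 1: 1 negative; Clause 2: 2 negative; Clause 3: 2 negative.
Total negative literal occurrences = 5.

5


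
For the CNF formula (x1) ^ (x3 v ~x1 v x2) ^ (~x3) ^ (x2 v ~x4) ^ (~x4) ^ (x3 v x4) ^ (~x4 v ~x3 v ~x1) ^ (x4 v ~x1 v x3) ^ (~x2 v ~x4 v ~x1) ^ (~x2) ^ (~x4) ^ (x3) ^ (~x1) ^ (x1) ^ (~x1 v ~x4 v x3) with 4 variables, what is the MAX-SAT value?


Enumerate all 16 truth assignments.
For each, count how many of the 15 clauses are satisfied.
The formula is not fully satisfiable, so the maximum is below 15.
Maximum simultaneously satisfiable clauses = 13.

13


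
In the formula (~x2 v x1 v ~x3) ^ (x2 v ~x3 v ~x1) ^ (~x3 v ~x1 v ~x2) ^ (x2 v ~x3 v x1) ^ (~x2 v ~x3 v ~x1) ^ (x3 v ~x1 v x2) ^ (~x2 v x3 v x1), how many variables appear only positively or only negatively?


A pure literal appears in only one polarity across all clauses.
No pure literals found.
Count = 0.

0


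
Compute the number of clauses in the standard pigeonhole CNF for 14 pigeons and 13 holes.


The PHP encoding has two parts:
1) At-least-one-hole clauses: 14 (one per pigeon, each with 13 literals).
2) At-most-one-pigeon-per-hole clauses: 13 holes * C(14,2) = 13 * 91 = 1183.
Total clauses = 14 + 1183 = 1197.

1197


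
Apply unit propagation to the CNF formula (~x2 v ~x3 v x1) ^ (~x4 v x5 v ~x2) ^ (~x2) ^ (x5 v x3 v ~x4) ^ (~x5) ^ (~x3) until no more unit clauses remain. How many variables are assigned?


Unit propagation repeatedly assigns the literal in any unit clause, then simplifies.
Assignments in order: x2 = F, x5 = F, x3 = F, x4 = F.
No further unit clauses remain.
Total variables assigned = 4.

4


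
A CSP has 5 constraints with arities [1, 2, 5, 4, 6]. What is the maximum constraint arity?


The arities are: 1, 2, 5, 4, 6.
Scan for the maximum value.
Maximum arity = 6.

6


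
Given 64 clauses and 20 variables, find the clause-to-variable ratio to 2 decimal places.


Clause-to-variable ratio = clauses / variables.
64 / 20 = 3.2.

3.2


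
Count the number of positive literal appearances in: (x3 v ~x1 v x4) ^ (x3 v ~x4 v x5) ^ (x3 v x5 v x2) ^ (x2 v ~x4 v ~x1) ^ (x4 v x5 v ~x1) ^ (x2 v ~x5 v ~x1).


Scan each clause for unnegated literals.
Clause 1: 2 positive; Clause 2: 2 positive; Clause 3: 3 positive; Clause 4: 1 positive; Clause 5: 2 positive; Clause 6: 1 positive.
Total positive literal occurrences = 11.

11


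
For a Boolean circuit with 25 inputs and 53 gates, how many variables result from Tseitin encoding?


The Tseitin transformation introduces one auxiliary variable per gate.
Total variables = inputs + gates = 25 + 53 = 78.

78


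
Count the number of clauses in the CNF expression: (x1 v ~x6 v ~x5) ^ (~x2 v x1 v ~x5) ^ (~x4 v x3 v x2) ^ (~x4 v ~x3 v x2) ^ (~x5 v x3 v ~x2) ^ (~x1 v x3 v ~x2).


Each group enclosed in parentheses joined by ^ is one clause.
Counting the conjuncts: 6 clauses.

6


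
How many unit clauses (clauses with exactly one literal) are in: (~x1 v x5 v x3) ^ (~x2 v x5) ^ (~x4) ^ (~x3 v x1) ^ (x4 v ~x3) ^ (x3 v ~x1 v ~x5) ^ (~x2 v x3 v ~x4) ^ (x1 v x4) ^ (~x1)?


A unit clause contains exactly one literal.
Unit clauses found: (~x4), (~x1).
Count = 2.

2


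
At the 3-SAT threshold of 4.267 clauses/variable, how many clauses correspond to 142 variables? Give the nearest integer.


The 3-SAT phase transition occurs at approximately 4.267 clauses per variable.
m = 4.267 * 142 = 605.914.
Rounded to nearest integer: 606.

606


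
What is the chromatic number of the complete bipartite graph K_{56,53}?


K_{56,53} is bipartite by definition: the two parts are independent sets, with every edge crossing between them.
Color all vertices in one part with color 1 and all vertices in the other part with color 2.
Since the graph has at least one edge, one color does not suffice.
Chromatic number = 2.

2
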